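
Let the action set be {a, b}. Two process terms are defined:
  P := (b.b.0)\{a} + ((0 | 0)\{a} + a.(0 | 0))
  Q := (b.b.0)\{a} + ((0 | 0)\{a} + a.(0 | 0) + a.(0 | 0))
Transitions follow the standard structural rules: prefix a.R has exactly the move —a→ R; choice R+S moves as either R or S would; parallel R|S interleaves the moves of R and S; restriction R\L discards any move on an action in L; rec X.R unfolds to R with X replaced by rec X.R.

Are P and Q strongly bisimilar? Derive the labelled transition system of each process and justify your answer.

Reachable graph of P (4 states):
  s0 = (b.b.0)\{a} + ((0 | 0)\{a} + a.(0 | 0)) has moves —a→ s1, —b→ s2
  s1 = 0 | 0 has moves ∅
  s2 = (b.0)\{a} has moves —b→ s3
  s3 = 0\{a} has moves ∅
Reachable graph of Q (4 states):
  t0 = (b.b.0)\{a} + ((0 | 0)\{a} + a.(0 | 0) + a.(0 | 0)) has moves —a→ t1, —b→ t2
  t1 = 0 | 0 has moves ∅
  t2 = (b.0)\{a} has moves —b→ t3
  t3 = 0\{a} has moves ∅
Partition-refinement fixed point:
  B0 = {s0, t0}
  B1 = {s1, s3, t1, t3}
  B2 = {s2, t2}
s0 ∈ B0, t0 ∈ B0 → same block

bisimilar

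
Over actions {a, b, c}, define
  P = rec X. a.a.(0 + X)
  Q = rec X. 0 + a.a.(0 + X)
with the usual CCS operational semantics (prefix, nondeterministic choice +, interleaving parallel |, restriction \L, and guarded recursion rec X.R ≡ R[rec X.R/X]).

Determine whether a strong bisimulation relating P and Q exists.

P's transition system — 3 states:
  s0 = rec X. a.a.(0 + X) → --a--▸ s1
  s1 = a.(0 + (rec X. a.a.(0 + X))) → --a--▸ s2
  s2 = 0 + (rec X. a.a.(0 + X)) → --a--▸ s1
Q's transition system — 3 states:
  t0 = rec X. 0 + a.a.(0 + X) → --a--▸ t1
  t1 = a.(0 + (rec X. 0 + a.a.(0 + X))) → --a--▸ t2
  t2 = 0 + (rec X. 0 + a.a.(0 + X)) → --a--▸ t1
Partition-refinement fixed point:
  B0 = {s0, s1, s2, t0, t1, t2}
s0 ∈ B0, t0 ∈ B0 → same block

YES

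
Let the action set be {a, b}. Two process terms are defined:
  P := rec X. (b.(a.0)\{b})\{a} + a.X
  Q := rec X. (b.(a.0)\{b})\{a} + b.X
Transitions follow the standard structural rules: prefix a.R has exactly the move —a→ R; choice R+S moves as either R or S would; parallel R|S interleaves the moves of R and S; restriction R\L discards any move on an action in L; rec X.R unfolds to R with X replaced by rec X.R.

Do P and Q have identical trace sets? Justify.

LTS(P): 2 reachable states
  m0 = rec X. (b.(a.0)\{b})\{a} + a.X | =a=> m0, =b=> m1
  m1 = (a.0)\{b}\{a} | (no moves)
LTS(Q): 2 reachable states
  n0 = rec X. (b.(a.0)\{b})\{a} + b.X | =b=> n0, =b=> n1
  n1 = (a.0)\{b}\{a} | (no moves)
Trace ⟨a⟩ through P, begin at {m0}:
  after a @ step 1: {m0}
  — P admits the full trace.
Trace ⟨a⟩ through Q, begin at {n0}:
  after a @ step 1: no successor for Q

trace-distinct — witness ⟨a⟩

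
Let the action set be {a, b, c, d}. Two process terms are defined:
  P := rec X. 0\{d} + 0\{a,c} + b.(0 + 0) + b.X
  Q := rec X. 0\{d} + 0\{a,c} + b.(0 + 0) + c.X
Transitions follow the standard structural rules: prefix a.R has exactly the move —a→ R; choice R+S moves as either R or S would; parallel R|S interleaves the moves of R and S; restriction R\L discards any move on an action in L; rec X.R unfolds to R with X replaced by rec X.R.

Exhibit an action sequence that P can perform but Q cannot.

bb

LTS(P): 2 reachable states
  m0 = rec X. 0\{d} + 0\{a,c} + b.(0 + 0) + b.X :: —b→ m0, —b→ m1
  m1 = 0 + 0 :: (no moves)
LTS(Q): 2 reachable states
  n0 = rec X. 0\{d} + 0\{a,c} + b.(0 + 0) + c.X :: —b→ n1, —c→ n0
  n1 = 0 + 0 :: (no moves)
Executing bb from P (initial set {m0}):
  after b @ step 1: {m0, m1}
  after b @ step 2: {m0, m1}
  — P admits the full trace.
Executing bb from Q (initial set {n0}):
  after b @ step 1: {n1}
  after b @ step 2: ∅ (Q stuck)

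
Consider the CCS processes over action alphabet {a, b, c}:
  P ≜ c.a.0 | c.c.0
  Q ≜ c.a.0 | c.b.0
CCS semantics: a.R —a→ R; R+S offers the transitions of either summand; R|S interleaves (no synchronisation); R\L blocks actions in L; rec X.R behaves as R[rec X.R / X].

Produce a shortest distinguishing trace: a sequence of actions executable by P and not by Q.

LTS(P): 9 reachable states
  s0 = c.a.0 | c.c.0 ⊢ -c-> s1, -c-> s2
  s1 = a.0 | c.c.0 ⊢ -a-> s3, -c-> s4
  s2 = c.a.0 | c.0 ⊢ -c-> s4, -c-> s5
  s3 = 0 | c.c.0 ⊢ -c-> s6
  s4 = a.0 | c.0 ⊢ -a-> s6, -c-> s7
  s5 = c.a.0 | 0 ⊢ -c-> s7
  s6 = 0 | c.0 ⊢ -c-> s8
  s7 = a.0 | 0 ⊢ -a-> s8
  s8 = 0 | 0 ⊢ ∅
LTS(Q): 9 reachable states
  t0 = c.a.0 | c.b.0 ⊢ -c-> t1, -c-> t2
  t1 = a.0 | c.b.0 ⊢ -a-> t3, -c-> t4
  t2 = c.a.0 | b.0 ⊢ -b-> t5, -c-> t4
  t3 = 0 | c.b.0 ⊢ -c-> t6
  t4 = a.0 | b.0 ⊢ -a-> t6, -b-> t7
  t5 = c.a.0 | 0 ⊢ -c-> t7
  t6 = 0 | b.0 ⊢ -b-> t8
  t7 = a.0 | 0 ⊢ -a-> t8
  t8 = 0 | 0 ⊢ ∅
Executing ccc from P (initial set {s0}):
  after c @ step 1: {s1, s2}
  after c @ step 2: {s4, s5}
  after c @ step 3: {s7}
  ✓ P
Executing ccc from Q (initial set {t0}):
  after c @ step 1: {t1, t2}
  after c @ step 2: {t4}
  after c @ step 3: no successor for Q

ccc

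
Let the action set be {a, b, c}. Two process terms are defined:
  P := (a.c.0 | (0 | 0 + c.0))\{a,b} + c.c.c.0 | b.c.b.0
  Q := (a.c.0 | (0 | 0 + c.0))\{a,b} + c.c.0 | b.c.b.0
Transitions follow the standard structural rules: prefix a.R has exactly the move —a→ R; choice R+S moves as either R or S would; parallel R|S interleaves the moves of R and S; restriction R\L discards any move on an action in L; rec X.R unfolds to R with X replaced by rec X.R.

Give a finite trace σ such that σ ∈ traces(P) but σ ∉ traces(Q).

P's transition system — 17 states:
  u0 = (a.c.0 | (0 | 0 + c.0))\{a,b} + c.c.c.0 | b.c.b.0 has moves ··b··> u1, ··c··> u2, ··c··> u3
  u1 = c.c.c.0 | c.b.0 has moves ··c··> u4, ··c··> u5
  u2 = (a.c.0 | 0)\{a,b} has moves (no moves)
  u3 = c.c.0 | b.c.b.0 has moves ··b··> u4, ··c··> u6
  u4 = c.c.0 | c.b.0 has moves ··c··> u7, ··c··> u8
  u5 = c.c.c.0 | b.0 has moves ··b··> u9, ··c··> u8
  u6 = c.0 | b.c.b.0 has moves ··b··> u7, ··c··> u10
  u7 = c.0 | c.b.0 has moves ··c··> u11, ··c··> u12
  u8 = c.c.0 | b.0 has moves ··b··> u13, ··c··> u12
  u9 = c.c.c.0 | 0 has moves ··c··> u13
  u10 = 0 | b.c.b.0 has moves ··b··> u11
  u11 = 0 | c.b.0 has moves ··c··> u14
  u12 = c.0 | b.0 has moves ··b··> u15, ··c··> u14
  u13 = c.c.0 | 0 has moves ··c··> u15
  u14 = 0 | b.0 has moves ··b··> u16
  u15 = c.0 | 0 has moves ··c··> u16
  u16 = 0 | 0 has moves (no moves)
Q's transition system — 13 states:
  v0 = (a.c.0 | (0 | 0 + c.0))\{a,b} + c.c.0 | b.c.b.0 has moves ··b··> v1, ··c··> v2, ··c··> v3
  v1 = c.c.0 | c.b.0 has moves ··c··> v4, ··c··> v5
  v2 = (a.c.0 | 0)\{a,b} has moves (no moves)
  v3 = c.0 | b.c.b.0 has moves ··b··> v4, ··c··> v6
  v4 = c.0 | c.b.0 has moves ··c··> v7, ··c··> v8
  v5 = c.c.0 | b.0 has moves ··b··> v9, ··c··> v8
  v6 = 0 | b.c.b.0 has moves ··b··> v7
  v7 = 0 | c.b.0 has moves ··c··> v10
  v8 = c.0 | b.0 has moves ··b··> v11, ··c··> v10
  v9 = c.c.0 | 0 has moves ··c··> v11
  v10 = 0 | b.0 has moves ··b··> v12
  v11 = c.0 | 0 has moves ··c··> v12
  v12 = 0 | 0 has moves (no moves)
Trace ⟨ccc⟩ through P, begin at {u0}:
  [1] c ⇒ {u2, u3}
  [2] c ⇒ {u6}
  [3] c ⇒ {u10}
  P completes σ.
Trace ⟨ccc⟩ through Q, begin at {v0}:
  [1] c ⇒ {v2, v3}
  [2] c ⇒ {v6}
  [3] c ⇒ ∅ (Q stuck)

ccc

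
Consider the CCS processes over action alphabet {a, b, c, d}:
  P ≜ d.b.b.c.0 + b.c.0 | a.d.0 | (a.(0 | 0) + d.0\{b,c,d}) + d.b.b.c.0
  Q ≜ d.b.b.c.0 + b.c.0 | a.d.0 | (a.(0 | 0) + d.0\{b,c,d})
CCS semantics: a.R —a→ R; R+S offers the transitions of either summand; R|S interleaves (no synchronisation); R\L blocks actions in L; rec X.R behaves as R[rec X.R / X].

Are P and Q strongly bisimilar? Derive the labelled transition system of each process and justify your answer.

P ~ Q

LTS(P): 31 reachable states
  p0 = d.b.b.c.0 + b.c.0 | a.d.0 | (a.(0 | 0) + d.0\{b,c,d}) + d.b.b.c.0 ⊢ —a→ p1, —a→ p2, —b→ p3, —d→ p4, —d→ p5
  p1 = b.c.0 | a.d.0 | (0 | 0) ⊢ —a→ p6, —b→ p7
  p2 = b.c.0 | d.0 | (a.(0 | 0) + d.0\{b,c,d}) ⊢ —a→ p6, —b→ p8, —d→ p10, —d→ p9
  p3 = c.0 | a.d.0 | (a.(0 | 0) + d.0\{b,c,d}) ⊢ —a→ p7, —a→ p8, —c→ p11, —d→ p12
  p4 = b.b.c.0 ⊢ —b→ p13
  p5 = b.c.0 | a.d.0 | 0\{b,c,d} ⊢ —a→ p10, —b→ p12
  p6 = b.c.0 | d.0 | (0 | 0) ⊢ —b→ p14, —d→ p15
  p7 = c.0 | a.d.0 | (0 | 0) ⊢ —a→ p14, —c→ p16
  p8 = c.0 | d.0 | (a.(0 | 0) + d.0\{b,c,d}) ⊢ —a→ p14, —c→ p17, —d→ p18, —d→ p19
  p9 = b.c.0 | 0 | (a.(0 | 0) + d.0\{b,c,d}) ⊢ —a→ p15, —b→ p18, —d→ p20
  p10 = b.c.0 | d.0 | 0\{b,c,d} ⊢ —b→ p19, —d→ p20
  p11 = 0 | a.d.0 | (a.(0 | 0) + d.0\{b,c,d}) ⊢ —a→ p16, —a→ p17, —d→ p21
  p12 = c.0 | a.d.0 | 0\{b,c,d} ⊢ —a→ p19, —c→ p21
  p13 = b.c.0 ⊢ —b→ p22
  p14 = c.0 | d.0 | (0 | 0) ⊢ —c→ p23, —d→ p24
  p15 = b.c.0 | 0 | (0 | 0) ⊢ —b→ p24
  p16 = 0 | a.d.0 | (0 | 0) ⊢ —a→ p23
  p17 = 0 | d.0 | (a.(0 | 0) + d.0\{b,c,d}) ⊢ —a→ p23, —d→ p25, —d→ p26
  p18 = c.0 | 0 | (a.(0 | 0) + d.0\{b,c,d}) ⊢ —a→ p24, —c→ p25, —d→ p27
  p19 = c.0 | d.0 | 0\{b,c,d} ⊢ —c→ p26, —d→ p27
  p20 = b.c.0 | 0 | 0\{b,c,d} ⊢ —b→ p27
  p21 = 0 | a.d.0 | 0\{b,c,d} ⊢ —a→ p26
  p22 = c.0 ⊢ —c→ p28
  p23 = 0 | d.0 | (0 | 0) ⊢ —d→ p29
  p24 = c.0 | 0 | (0 | 0) ⊢ —c→ p29
  p25 = 0 | 0 | (a.(0 | 0) + d.0\{b,c,d}) ⊢ —a→ p29, —d→ p30
  p26 = 0 | d.0 | 0\{b,c,d} ⊢ —d→ p30
  p27 = c.0 | 0 | 0\{b,c,d} ⊢ —c→ p30
  p28 = 0 ⊢ ·
  p29 = 0 | 0 | (0 | 0) ⊢ ·
  p30 = 0 | 0 | 0\{b,c,d} ⊢ ·
LTS(Q): 31 reachable states
  q0 = d.b.b.c.0 + b.c.0 | a.d.0 | (a.(0 | 0) + d.0\{b,c,d}) ⊢ —a→ q1, —a→ q2, —b→ q3, —d→ q4, —d→ q5
  q1 = b.c.0 | a.d.0 | (0 | 0) ⊢ —a→ q6, —b→ q7
  q2 = b.c.0 | d.0 | (a.(0 | 0) + d.0\{b,c,d}) ⊢ —a→ q6, —b→ q8, —d→ q10, —d→ q9
  q3 = c.0 | a.d.0 | (a.(0 | 0) + d.0\{b,c,d}) ⊢ —a→ q7, —a→ q8, —c→ q11, —d→ q12
  q4 = b.b.c.0 ⊢ —b→ q13
  q5 = b.c.0 | a.d.0 | 0\{b,c,d} ⊢ —a→ q10, —b→ q12
  q6 = b.c.0 | d.0 | (0 | 0) ⊢ —b→ q14, —d→ q15
  q7 = c.0 | a.d.0 | (0 | 0) ⊢ —a→ q14, —c→ q16
  q8 = c.0 | d.0 | (a.(0 | 0) + d.0\{b,c,d}) ⊢ —a→ q14, —c→ q17, —d→ q18, —d→ q19
  q9 = b.c.0 | 0 | (a.(0 | 0) + d.0\{b,c,d}) ⊢ —a→ q15, —b→ q18, —d→ q20
  q10 = b.c.0 | d.0 | 0\{b,c,d} ⊢ —b→ q19, —d→ q20
  q11 = 0 | a.d.0 | (a.(0 | 0) + d.0\{b,c,d}) ⊢ —a→ q16, —a→ q17, —d→ q21
  q12 = c.0 | a.d.0 | 0\{b,c,d} ⊢ —a→ q19, —c→ q21
  q13 = b.c.0 ⊢ —b→ q22
  q14 = c.0 | d.0 | (0 | 0) ⊢ —c→ q23, —d→ q24
  q15 = b.c.0 | 0 | (0 | 0) ⊢ —b→ q24
  q16 = 0 | a.d.0 | (0 | 0) ⊢ —a→ q23
  q17 = 0 | d.0 | (a.(0 | 0) + d.0\{b,c,d}) ⊢ —a→ q23, —d→ q25, —d→ q26
  q18 = c.0 | 0 | (a.(0 | 0) + d.0\{b,c,d}) ⊢ —a→ q24, —c→ q25, —d→ q27
  q19 = c.0 | d.0 | 0\{b,c,d} ⊢ —c→ q26, —d→ q27
  q20 = b.c.0 | 0 | 0\{b,c,d} ⊢ —b→ q27
  q21 = 0 | a.d.0 | 0\{b,c,d} ⊢ —a→ q26
  q22 = c.0 ⊢ —c→ q28
  q23 = 0 | d.0 | (0 | 0) ⊢ —d→ q29
  q24 = c.0 | 0 | (0 | 0) ⊢ —c→ q29
  q25 = 0 | 0 | (a.(0 | 0) + d.0\{b,c,d}) ⊢ —a→ q29, —d→ q30
  q26 = 0 | d.0 | 0\{b,c,d} ⊢ —d→ q30
  q27 = c.0 | 0 | 0\{b,c,d} ⊢ —c→ q30
  q28 = 0 ⊢ ·
  q29 = 0 | 0 | (0 | 0) ⊢ ·
  q30 = 0 | 0 | 0\{b,c,d} ⊢ ·
Partition-refinement fixed point:
  B0 = {p0, q0}
  B1 = {p4, q4}
  B2 = {p13, p15, p20, q13, q15, q20}
  B3 = {p22, p24, p27, q22, q24, q27}
  B4 = {p28, p29, p30, q28, q29, q30}
  B5 = {p2, q2}
  B6 = {p10, p6, q10, q6}
  B7 = {p14, p19, q14, q19}
  B8 = {p23, p26, q23, q26}
  B9 = {p8, q8}
  B10 = {p18, q18}
  B11 = {p25, q25}
  B12 = {p17, q17}
  B13 = {p9, q9}
  B14 = {p1, p5, q1, q5}
  B15 = {p12, p7, q12, q7}
  B16 = {p16, p21, q16, q21}
  B17 = {p3, q3}
  B18 = {p11, q11}
p0 ∈ B0, q0 ∈ B0 → same block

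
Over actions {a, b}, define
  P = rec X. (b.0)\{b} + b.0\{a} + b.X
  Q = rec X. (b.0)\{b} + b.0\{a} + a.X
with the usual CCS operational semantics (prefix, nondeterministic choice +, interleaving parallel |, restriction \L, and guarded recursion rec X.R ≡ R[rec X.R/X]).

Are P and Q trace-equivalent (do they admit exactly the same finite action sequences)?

trace-distinct — witness ⟨bb⟩

LTS(P): 2 reachable states
  s0 = rec X. (b.0)\{b} + b.0\{a} + b.X → —b→ s0, —b→ s1
  s1 = 0\{a} → (no moves)
LTS(Q): 2 reachable states
  t0 = rec X. (b.0)\{b} + b.0\{a} + a.X → —a→ t0, —b→ t1
  t1 = 0\{a} → (no moves)
Executing bb from P (initial set {s0}):
  step 1 (b): {s0, s1}
  step 2 (b): {s0, s1}
  ✓ P
Executing bb from Q (initial set {t0}):
  step 1 (b): {t1}
  step 2 (b): no successor for Q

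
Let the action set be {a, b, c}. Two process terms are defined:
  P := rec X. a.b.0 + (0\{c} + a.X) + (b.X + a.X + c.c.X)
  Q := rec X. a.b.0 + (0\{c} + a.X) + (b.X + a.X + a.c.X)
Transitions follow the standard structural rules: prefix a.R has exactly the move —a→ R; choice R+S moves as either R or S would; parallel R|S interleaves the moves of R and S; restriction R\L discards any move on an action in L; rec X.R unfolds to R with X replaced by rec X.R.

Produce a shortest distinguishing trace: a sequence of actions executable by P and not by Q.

c

Reachable graph of P (4 states):
  s0 = rec X. a.b.0 + (0\{c} + a.X) + (b.X + a.X + c.c.X) → --a--▸ s0, --a--▸ s1, --b--▸ s0, --c--▸ s2
  s1 = b.0 → --b--▸ s3
  s2 = c.(rec X. a.b.0 + (0\{c} + a.X) + (b.X + a.X + c.c.X)) → --c--▸ s0
  s3 = 0 → ·
Reachable graph of Q (4 states):
  t0 = rec X. a.b.0 + (0\{c} + a.X) + (b.X + a.X + a.c.X) → --a--▸ t0, --a--▸ t1, --a--▸ t2, --b--▸ t0
  t1 = b.0 → --b--▸ t3
  t2 = c.(rec X. a.b.0 + (0\{c} + a.X) + (b.X + a.X + a.c.X)) → --c--▸ t0
  t3 = 0 → ·
Executing c from P (initial set {s0}):
  step 1 (c): {s2}
  P completes σ.
Executing c from Q (initial set {t0}):
  step 1 (c): ∅ (Q stuck)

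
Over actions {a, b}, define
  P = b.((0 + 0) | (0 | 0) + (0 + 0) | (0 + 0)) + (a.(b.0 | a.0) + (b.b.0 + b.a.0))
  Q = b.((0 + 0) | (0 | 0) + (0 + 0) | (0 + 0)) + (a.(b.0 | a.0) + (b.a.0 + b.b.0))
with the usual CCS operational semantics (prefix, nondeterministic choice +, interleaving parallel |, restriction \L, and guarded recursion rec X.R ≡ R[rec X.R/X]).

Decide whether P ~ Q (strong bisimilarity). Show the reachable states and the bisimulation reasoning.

bisimilar

P's transition system — 9 states:
  m0 = b.((0 + 0) | (0 | 0) + (0 + 0) | (0 + 0)) + (a.(b.0 | a.0) + (b.b.0 + b.a.0)) :: =a=> m1, =b=> m2, =b=> m3, =b=> m4
  m1 = b.0 | a.0 :: =a=> m5, =b=> m6
  m2 = (0 + 0) | (0 | 0) + (0 + 0) | (0 + 0) :: (no moves)
  m3 = a.0 :: =a=> m7
  m4 = b.0 :: =b=> m7
  m5 = b.0 | 0 :: =b=> m8
  m6 = 0 | a.0 :: =a=> m8
  m7 = 0 :: (no moves)
  m8 = 0 | 0 :: (no moves)
Q's transition system — 9 states:
  n0 = b.((0 + 0) | (0 | 0) + (0 + 0) | (0 + 0)) + (a.(b.0 | a.0) + (b.a.0 + b.b.0)) :: =a=> n1, =b=> n2, =b=> n3, =b=> n4
  n1 = b.0 | a.0 :: =a=> n5, =b=> n6
  n2 = (0 + 0) | (0 | 0) + (0 + 0) | (0 + 0) :: (no moves)
  n3 = a.0 :: =a=> n7
  n4 = b.0 :: =b=> n7
  n5 = b.0 | 0 :: =b=> n8
  n6 = 0 | a.0 :: =a=> n8
  n7 = 0 :: (no moves)
  n8 = 0 | 0 :: (no moves)
Bisimilarity quotient blocks:
  B0 = {m0, n0}
  B1 = {m1, n1}
  B2 = {m3, m6, n3, n6}
  B3 = {m2, m7, m8, n2, n7, n8}
  B4 = {m4, m5, n4, n5}
m0 ∈ B0, n0 ∈ B0 → same block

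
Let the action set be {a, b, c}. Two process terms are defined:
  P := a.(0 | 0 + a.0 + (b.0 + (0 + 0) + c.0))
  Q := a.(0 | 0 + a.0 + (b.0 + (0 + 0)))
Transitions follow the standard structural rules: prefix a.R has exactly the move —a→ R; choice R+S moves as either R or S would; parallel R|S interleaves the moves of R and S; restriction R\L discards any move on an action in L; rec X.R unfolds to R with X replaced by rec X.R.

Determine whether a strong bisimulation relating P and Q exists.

Reachable graph of P (3 states):
  u0 = a.(0 | 0 + a.0 + (b.0 + (0 + 0) + c.0)) has moves ··a··> u1
  u1 = 0 | 0 + a.0 + (b.0 + (0 + 0) + c.0) has moves ··a··> u2, ··b··> u2, ··c··> u2
  u2 = 0 has moves (no moves)
Reachable graph of Q (3 states):
  v0 = a.(0 | 0 + a.0 + (b.0 + (0 + 0))) has moves ··a··> v1
  v1 = 0 | 0 + a.0 + (b.0 + (0 + 0)) has moves ··a··> v2, ··b··> v2
  v2 = 0 has moves (no moves)
Coarsest stable partition (strong bisimilarity classes):
  B0 = {u0}
  B1 = {u1}
  B2 = {u2, v2}
  B3 = {v0}
  B4 = {v1}
u0 ∈ B0, v0 ∈ B3 → different blocks

NO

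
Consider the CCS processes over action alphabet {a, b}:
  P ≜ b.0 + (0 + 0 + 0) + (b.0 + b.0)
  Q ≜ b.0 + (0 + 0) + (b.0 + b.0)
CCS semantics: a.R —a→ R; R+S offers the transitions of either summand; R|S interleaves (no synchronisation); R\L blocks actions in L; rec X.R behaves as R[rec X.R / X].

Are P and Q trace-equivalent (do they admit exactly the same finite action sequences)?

YES

LTS(P): 2 reachable states
  p0 = b.0 + (0 + 0 + 0) + (b.0 + b.0) :: ··b··> p1
  p1 = 0 :: stopped
LTS(Q): 2 reachable states
  q0 = b.0 + (0 + 0) + (b.0 + b.0) :: ··b··> q1
  q1 = 0 :: stopped
Partition-refinement fixed point:
  B0 = {p0, q0}
  B1 = {p1, q1}
p0 ∈ B0, q0 ∈ B0 → same block
Bisimilar ⇒ trace-equivalent.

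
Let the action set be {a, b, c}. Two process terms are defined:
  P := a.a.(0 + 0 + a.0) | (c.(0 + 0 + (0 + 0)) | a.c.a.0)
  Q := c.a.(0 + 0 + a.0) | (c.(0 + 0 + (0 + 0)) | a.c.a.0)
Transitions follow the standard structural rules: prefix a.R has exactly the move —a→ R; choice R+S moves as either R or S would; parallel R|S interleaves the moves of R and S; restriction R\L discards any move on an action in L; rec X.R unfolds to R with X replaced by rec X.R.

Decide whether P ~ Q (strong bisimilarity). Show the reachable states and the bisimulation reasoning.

not bisimilar

LTS(P): 32 reachable states
  p0 = a.a.(0 + 0 + a.0) | (c.(0 + 0 + (0 + 0)) | a.c.a.0) has moves ··a··> p1, ··a··> p2, ··c··> p3
  p1 = a.(0 + 0 + a.0) | (c.(0 + 0 + (0 + 0)) | a.c.a.0) has moves ··a··> p4, ··a··> p5, ··c··> p6
  p2 = a.a.(0 + 0 + a.0) | (c.(0 + 0 + (0 + 0)) | c.a.0) has moves ··a··> p5, ··c··> p7, ··c··> p8
  p3 = a.a.(0 + 0 + a.0) | ((0 + 0 + (0 + 0)) | a.c.a.0) has moves ··a··> p6, ··a··> p7
  p4 = (0 + 0 + a.0) | (c.(0 + 0 + (0 + 0)) | a.c.a.0) has moves ··a··> p10, ··a··> p9, ··c··> p11
  p5 = a.(0 + 0 + a.0) | (c.(0 + 0 + (0 + 0)) | c.a.0) has moves ··a··> p9, ··c··> p12, ··c··> p13
  p6 = a.(0 + 0 + a.0) | ((0 + 0 + (0 + 0)) | a.c.a.0) has moves ··a··> p11, ··a··> p12
  p7 = a.a.(0 + 0 + a.0) | ((0 + 0 + (0 + 0)) | c.a.0) has moves ··a··> p12, ··c··> p14
  p8 = a.a.(0 + 0 + a.0) | (c.(0 + 0 + (0 + 0)) | a.0) has moves ··a··> p13, ··a··> p15, ··c··> p14
  p9 = (0 + 0 + a.0) | (c.(0 + 0 + (0 + 0)) | c.a.0) has moves ··a··> p16, ··c··> p17, ··c··> p18
  p10 = 0 | (c.(0 + 0 + (0 + 0)) | a.c.a.0) has moves ··a··> p16, ··c··> p19
  p11 = (0 + 0 + a.0) | ((0 + 0 + (0 + 0)) | a.c.a.0) has moves ··a··> p17, ··a··> p19
  p12 = a.(0 + 0 + a.0) | ((0 + 0 + (0 + 0)) | c.a.0) has moves ··a··> p17, ··c··> p20
  p13 = a.(0 + 0 + a.0) | (c.(0 + 0 + (0 + 0)) | a.0) has moves ··a··> p18, ··a··> p21, ··c··> p20
  p14 = a.a.(0 + 0 + a.0) | ((0 + 0 + (0 + 0)) | a.0) has moves ··a··> p20, ··a··> p22
  p15 = a.a.(0 + 0 + a.0) | (c.(0 + 0 + (0 + 0)) | 0) has moves ··a··> p21, ··c··> p22
  p16 = 0 | (c.(0 + 0 + (0 + 0)) | c.a.0) has moves ··c··> p23, ··c··> p24
  p17 = (0 + 0 + a.0) | ((0 + 0 + (0 + 0)) | c.a.0) has moves ··a··> p23, ··c··> p25
  p18 = (0 + 0 + a.0) | (c.(0 + 0 + (0 + 0)) | a.0) has moves ··a··> p24, ··a··> p26, ··c··> p25
  p19 = 0 | ((0 + 0 + (0 + 0)) | a.c.a.0) has moves ··a··> p23
  p20 = a.(0 + 0 + a.0) | ((0 + 0 + (0 + 0)) | a.0) has moves ··a··> p25, ··a··> p27
  p21 = a.(0 + 0 + a.0) | (c.(0 + 0 + (0 + 0)) | 0) has moves ··a··> p26, ··c··> p27
  p22 = a.a.(0 + 0 + a.0) | ((0 + 0 + (0 + 0)) | 0) has moves ··a··> p27
  p23 = 0 | ((0 + 0 + (0 + 0)) | c.a.0) has moves ··c··> p28
  p24 = 0 | (c.(0 + 0 + (0 + 0)) | a.0) has moves ··a··> p29, ··c··> p28
  p25 = (0 + 0 + a.0) | ((0 + 0 + (0 + 0)) | a.0) has moves ··a··> p28, ··a··> p30
  p26 = (0 + 0 + a.0) | (c.(0 + 0 + (0 + 0)) | 0) has moves ··a··> p29, ··c··> p30
  p27 = a.(0 + 0 + a.0) | ((0 + 0 + (0 + 0)) | 0) has moves ··a··> p30
  p28 = 0 | ((0 + 0 + (0 + 0)) | a.0) has moves ··a··> p31
  p29 = 0 | (c.(0 + 0 + (0 + 0)) | 0) has moves ··c··> p31
  p30 = (0 + 0 + a.0) | ((0 + 0 + (0 + 0)) | 0) has moves ··a··> p31
  p31 = 0 | ((0 + 0 + (0 + 0)) | 0) has moves ∅
LTS(Q): 32 reachable states
  q0 = c.a.(0 + 0 + a.0) | (c.(0 + 0 + (0 + 0)) | a.c.a.0) has moves ··a··> q1, ··c··> q2, ··c··> q3
  q1 = c.a.(0 + 0 + a.0) | (c.(0 + 0 + (0 + 0)) | c.a.0) has moves ··c··> q4, ··c··> q5, ··c··> q6
  q2 = a.(0 + 0 + a.0) | (c.(0 + 0 + (0 + 0)) | a.c.a.0) has moves ··a··> q4, ··a··> q7, ··c··> q8
  q3 = c.a.(0 + 0 + a.0) | ((0 + 0 + (0 + 0)) | a.c.a.0) has moves ··a··> q5, ··c··> q8
  q4 = a.(0 + 0 + a.0) | (c.(0 + 0 + (0 + 0)) | c.a.0) has moves ··a··> q9, ··c··> q10, ··c··> q11
  q5 = c.a.(0 + 0 + a.0) | ((0 + 0 + (0 + 0)) | c.a.0) has moves ··c··> q10, ··c··> q12
  q6 = c.a.(0 + 0 + a.0) | (c.(0 + 0 + (0 + 0)) | a.0) has moves ··a··> q13, ··c··> q11, ··c··> q12
  q7 = (0 + 0 + a.0) | (c.(0 + 0 + (0 + 0)) | a.c.a.0) has moves ··a··> q14, ··a··> q9, ··c··> q15
  q8 = a.(0 + 0 + a.0) | ((0 + 0 + (0 + 0)) | a.c.a.0) has moves ··a··> q10, ··a··> q15
  q9 = (0 + 0 + a.0) | (c.(0 + 0 + (0 + 0)) | c.a.0) has moves ··a··> q16, ··c··> q17, ··c··> q18
  q10 = a.(0 + 0 + a.0) | ((0 + 0 + (0 + 0)) | c.a.0) has moves ··a··> q17, ··c··> q19
  q11 = a.(0 + 0 + a.0) | (c.(0 + 0 + (0 + 0)) | a.0) has moves ··a··> q18, ··a··> q20, ··c··> q19
  q12 = c.a.(0 + 0 + a.0) | ((0 + 0 + (0 + 0)) | a.0) has moves ··a··> q21, ··c··> q19
  q13 = c.a.(0 + 0 + a.0) | (c.(0 + 0 + (0 + 0)) | 0) has moves ··c··> q20, ··c··> q21
  q14 = 0 | (c.(0 + 0 + (0 + 0)) | a.c.a.0) has moves ··a··> q16, ··c··> q22
  q15 = (0 + 0 + a.0) | ((0 + 0 + (0 + 0)) | a.c.a.0) has moves ··a··> q17, ··a··> q22
  q16 = 0 | (c.(0 + 0 + (0 + 0)) | c.a.0) has moves ··c··> q23, ··c··> q24
  q17 = (0 + 0 + a.0) | ((0 + 0 + (0 + 0)) | c.a.0) has moves ··a··> q23, ··c··> q25
  q18 = (0 + 0 + a.0) | (c.(0 + 0 + (0 + 0)) | a.0) has moves ··a··> q24, ··a··> q26, ··c··> q25
  q19 = a.(0 + 0 + a.0) | ((0 + 0 + (0 + 0)) | a.0) has moves ··a··> q25, ··a··> q27
  q20 = a.(0 + 0 + a.0) | (c.(0 + 0 + (0 + 0)) | 0) has moves ··a··> q26, ··c··> q27
  q21 = c.a.(0 + 0 + a.0) | ((0 + 0 + (0 + 0)) | 0) has moves ··c··> q27
  q22 = 0 | ((0 + 0 + (0 + 0)) | a.c.a.0) has moves ··a··> q23
  q23 = 0 | ((0 + 0 + (0 + 0)) | c.a.0) has moves ··c··> q28
  q24 = 0 | (c.(0 + 0 + (0 + 0)) | a.0) has moves ··a··> q29, ··c··> q28
  q25 = (0 + 0 + a.0) | ((0 + 0 + (0 + 0)) | a.0) has moves ··a··> q28, ··a··> q30
  q26 = (0 + 0 + a.0) | (c.(0 + 0 + (0 + 0)) | 0) has moves ··a··> q29, ··c··> q30
  q27 = a.(0 + 0 + a.0) | ((0 + 0 + (0 + 0)) | 0) has moves ··a··> q30
  q28 = 0 | ((0 + 0 + (0 + 0)) | a.0) has moves ··a··> q31
  q29 = 0 | (c.(0 + 0 + (0 + 0)) | 0) has moves ··c··> q31
  q30 = (0 + 0 + a.0) | ((0 + 0 + (0 + 0)) | 0) has moves ··a··> q31
  q31 = 0 | ((0 + 0 + (0 + 0)) | 0) has moves ∅
Bisimilarity quotient blocks:
  B0 = {p0}
  B1 = {p1, q2}
  B2 = {p6, q8}
  B3 = {p11, q15}
  B4 = {p19, q22}
  B5 = {p23, q23}
  B6 = {p28, p30, q28, q30}
  B7 = {p31, q31}
  B8 = {p17, q17}
  B9 = {p25, p27, q25, q27}
  B10 = {p12, q10}
  B11 = {p20, p22, q19}
  B12 = {p4, q7}
  B13 = {p9, q9}
  B14 = {p16, q16}
  B15 = {p24, p26, q24, q26}
  B16 = {p29, q29}
  B17 = {p18, p21, q18, q20}
  B18 = {p10, q14}
  B19 = {p5, q4}
  B20 = {p13, p15, q11}
  B21 = {p2}
  B22 = {p7}
  B23 = {p14}
  B24 = {p8}
  B25 = {p3}
  B26 = {q0}
  B27 = {q3}
  B28 = {q5}
  B29 = {q12}
  B30 = {q21}
  B31 = {q1}
  B32 = {q6}
  B33 = {q13}
p0 ∈ B0, q0 ∈ B26 → different blocks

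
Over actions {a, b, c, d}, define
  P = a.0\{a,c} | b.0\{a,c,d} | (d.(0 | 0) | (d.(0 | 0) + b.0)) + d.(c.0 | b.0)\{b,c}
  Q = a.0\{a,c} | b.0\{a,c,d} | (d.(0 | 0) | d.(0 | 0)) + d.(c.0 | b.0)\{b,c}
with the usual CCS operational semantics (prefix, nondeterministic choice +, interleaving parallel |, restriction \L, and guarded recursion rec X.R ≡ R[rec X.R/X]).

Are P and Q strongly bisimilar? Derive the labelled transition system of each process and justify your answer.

P ≁ Q

LTS(P): 25 reachable states
  p0 = a.0\{a,c} | b.0\{a,c,d} | (d.(0 | 0) | (d.(0 | 0) + b.0)) + d.(c.0 | b.0)\{b,c} ⊢ ··a··> p1, ··b··> p2, ··b··> p3, ··d··> p4, ··d··> p5, ··d··> p6
  p1 = 0\{a,c} | b.0\{a,c,d} | (d.(0 | 0) | (d.(0 | 0) + b.0)) ⊢ ··b··> p7, ··b··> p8, ··d··> p10, ··d··> p9
  p2 = a.0\{a,c} | 0\{a,c,d} | (d.(0 | 0) | (d.(0 | 0) + b.0)) ⊢ ··a··> p7, ··b··> p11, ··d··> p12, ··d··> p13
  p3 = a.0\{a,c} | b.0\{a,c,d} | (d.(0 | 0) | 0) ⊢ ··a··> p8, ··b··> p11, ··d··> p14
  p4 = (c.0 | b.0)\{b,c} ⊢ deadlocked
  p5 = a.0\{a,c} | b.0\{a,c,d} | (0 | 0 | (d.(0 | 0) + b.0)) ⊢ ··a··> p9, ··b··> p12, ··b··> p14, ··d··> p15
  p6 = a.0\{a,c} | b.0\{a,c,d} | (d.(0 | 0) | (0 | 0)) ⊢ ··a··> p10, ··b··> p13, ··d··> p15
  p7 = 0\{a,c} | 0\{a,c,d} | (d.(0 | 0) | (d.(0 | 0) + b.0)) ⊢ ··b··> p16, ··d··> p17, ··d··> p18
  p8 = 0\{a,c} | b.0\{a,c,d} | (d.(0 | 0) | 0) ⊢ ··b··> p16, ··d··> p19
  p9 = 0\{a,c} | b.0\{a,c,d} | (0 | 0 | (d.(0 | 0) + b.0)) ⊢ ··b··> p17, ··b··> p19, ··d··> p20
  p10 = 0\{a,c} | b.0\{a,c,d} | (d.(0 | 0) | (0 | 0)) ⊢ ··b··> p18, ··d··> p20
  p11 = a.0\{a,c} | 0\{a,c,d} | (d.(0 | 0) | 0) ⊢ ··a··> p16, ··d··> p21
  p12 = a.0\{a,c} | 0\{a,c,d} | (0 | 0 | (d.(0 | 0) + b.0)) ⊢ ··a··> p17, ··b··> p21, ··d··> p22
  p13 = a.0\{a,c} | 0\{a,c,d} | (d.(0 | 0) | (0 | 0)) ⊢ ··a··> p18, ··d··> p22
  p14 = a.0\{a,c} | b.0\{a,c,d} | (0 | 0 | 0) ⊢ ··a··> p19, ··b··> p21
  p15 = a.0\{a,c} | b.0\{a,c,d} | (0 | 0 | (0 | 0)) ⊢ ··a··> p20, ··b··> p22
  p16 = 0\{a,c} | 0\{a,c,d} | (d.(0 | 0) | 0) ⊢ ··d··> p23
  p17 = 0\{a,c} | 0\{a,c,d} | (0 | 0 | (d.(0 | 0) + b.0)) ⊢ ··b··> p23, ··d··> p24
  p18 = 0\{a,c} | 0\{a,c,d} | (d.(0 | 0) | (0 | 0)) ⊢ ··d··> p24
  p19 = 0\{a,c} | b.0\{a,c,d} | (0 | 0 | 0) ⊢ ··b··> p23
  p20 = 0\{a,c} | b.0\{a,c,d} | (0 | 0 | (0 | 0)) ⊢ ··b··> p24
  p21 = a.0\{a,c} | 0\{a,c,d} | (0 | 0 | 0) ⊢ ··a··> p23
  p22 = a.0\{a,c} | 0\{a,c,d} | (0 | 0 | (0 | 0)) ⊢ ··a··> p24
  p23 = 0\{a,c} | 0\{a,c,d} | (0 | 0 | 0) ⊢ deadlocked
  p24 = 0\{a,c} | 0\{a,c,d} | (0 | 0 | (0 | 0)) ⊢ deadlocked
LTS(Q): 17 reachable states
  q0 = a.0\{a,c} | b.0\{a,c,d} | (d.(0 | 0) | d.(0 | 0)) + d.(c.0 | b.0)\{b,c} ⊢ ··a··> q1, ··b··> q2, ··d··> q3, ··d··> q4, ··d··> q5
  q1 = 0\{a,c} | b.0\{a,c,d} | (d.(0 | 0) | d.(0 | 0)) ⊢ ··b··> q6, ··d··> q7, ··d··> q8
  q2 = a.0\{a,c} | 0\{a,c,d} | (d.(0 | 0) | d.(0 | 0)) ⊢ ··a··> q6, ··d··> q10, ··d··> q9
  q3 = (c.0 | b.0)\{b,c} ⊢ deadlocked
  q4 = a.0\{a,c} | b.0\{a,c,d} | (0 | 0 | d.(0 | 0)) ⊢ ··a··> q7, ··b··> q9, ··d··> q11
  q5 = a.0\{a,c} | b.0\{a,c,d} | (d.(0 | 0) | (0 | 0)) ⊢ ··a··> q8, ··b··> q10, ··d··> q11
  q6 = 0\{a,c} | 0\{a,c,d} | (d.(0 | 0) | d.(0 | 0)) ⊢ ··d··> q12, ··d··> q13
  q7 = 0\{a,c} | b.0\{a,c,d} | (0 | 0 | d.(0 | 0)) ⊢ ··b··> q12, ··d··> q14
  q8 = 0\{a,c} | b.0\{a,c,d} | (d.(0 | 0) | (0 | 0)) ⊢ ··b··> q13, ··d··> q14
  q9 = a.0\{a,c} | 0\{a,c,d} | (0 | 0 | d.(0 | 0)) ⊢ ··a··> q12, ··d··> q15
  q10 = a.0\{a,c} | 0\{a,c,d} | (d.(0 | 0) | (0 | 0)) ⊢ ··a··> q13, ··d··> q15
  q11 = a.0\{a,c} | b.0\{a,c,d} | (0 | 0 | (0 | 0)) ⊢ ··a··> q14, ··b··> q15
  q12 = 0\{a,c} | 0\{a,c,d} | (0 | 0 | d.(0 | 0)) ⊢ ··d··> q16
  q13 = 0\{a,c} | 0\{a,c,d} | (d.(0 | 0) | (0 | 0)) ⊢ ··d··> q16
  q14 = 0\{a,c} | b.0\{a,c,d} | (0 | 0 | (0 | 0)) ⊢ ··b··> q16
  q15 = a.0\{a,c} | 0\{a,c,d} | (0 | 0 | (0 | 0)) ⊢ ··a··> q16
  q16 = 0\{a,c} | 0\{a,c,d} | (0 | 0 | (0 | 0)) ⊢ deadlocked
Partition-refinement fixed point:
  B0 = {p0}
  B1 = {p3, p6, q4, q5}
  B2 = {p11, p13, q10, q9}
  B3 = {p21, p22, q15}
  B4 = {p23, p24, p4, q16, q3}
  B5 = {p16, p18, q12, q13}
  B6 = {p10, p8, q7, q8}
  B7 = {p19, p20, q14}
  B8 = {p14, p15, q11}
  B9 = {p2}
  B10 = {p7}
  B11 = {p17}
  B12 = {p12}
  B13 = {p1}
  B14 = {p9}
  B15 = {p5}
  B16 = {q0}
  B17 = {q1}
  B18 = {q6}
  B19 = {q2}
p0 ∈ B0, q0 ∈ B16 → different blocks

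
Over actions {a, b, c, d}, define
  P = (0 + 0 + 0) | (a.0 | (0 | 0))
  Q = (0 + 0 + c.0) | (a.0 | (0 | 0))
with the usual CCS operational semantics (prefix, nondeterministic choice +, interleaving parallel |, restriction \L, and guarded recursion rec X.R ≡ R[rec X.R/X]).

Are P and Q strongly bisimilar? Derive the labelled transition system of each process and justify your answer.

P ≁ Q

LTS(P): 2 reachable states
  s0 = (0 + 0 + 0) | (a.0 | (0 | 0)) :: -a-> s1
  s1 = (0 + 0 + 0) | (0 | (0 | 0)) :: ∅
LTS(Q): 4 reachable states
  t0 = (0 + 0 + c.0) | (a.0 | (0 | 0)) :: -a-> t1, -c-> t2
  t1 = (0 + 0 + c.0) | (0 | (0 | 0)) :: -c-> t3
  t2 = 0 | (a.0 | (0 | 0)) :: -a-> t3
  t3 = 0 | (0 | (0 | 0)) :: ∅
Partition-refinement fixed point:
  B0 = {s0, t2}
  B1 = {s1, t3}
  B2 = {t0}
  B3 = {t1}
s0 ∈ B0, t0 ∈ B2 → different blocks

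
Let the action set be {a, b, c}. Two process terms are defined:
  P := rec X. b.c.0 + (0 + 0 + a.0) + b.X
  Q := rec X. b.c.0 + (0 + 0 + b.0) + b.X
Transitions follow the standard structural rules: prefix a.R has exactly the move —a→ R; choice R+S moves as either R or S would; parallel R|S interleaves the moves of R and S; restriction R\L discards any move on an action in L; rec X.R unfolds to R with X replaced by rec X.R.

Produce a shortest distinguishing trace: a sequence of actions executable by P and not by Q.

a

LTS(P): 3 reachable states
  m0 = rec X. b.c.0 + (0 + 0 + a.0) + b.X → -a-> m1, -b-> m0, -b-> m2
  m1 = 0 → deadlocked
  m2 = c.0 → -c-> m1
LTS(Q): 3 reachable states
  n0 = rec X. b.c.0 + (0 + 0 + b.0) + b.X → -b-> n0, -b-> n1, -b-> n2
  n1 = 0 → deadlocked
  n2 = c.0 → -c-> n1
Executing a from P (initial set {m0}):
  [1] a ⇒ {m1}
  ✓ P
Executing a from Q (initial set {n0}):
  [1] a ⇒ ∅ (Q stuck)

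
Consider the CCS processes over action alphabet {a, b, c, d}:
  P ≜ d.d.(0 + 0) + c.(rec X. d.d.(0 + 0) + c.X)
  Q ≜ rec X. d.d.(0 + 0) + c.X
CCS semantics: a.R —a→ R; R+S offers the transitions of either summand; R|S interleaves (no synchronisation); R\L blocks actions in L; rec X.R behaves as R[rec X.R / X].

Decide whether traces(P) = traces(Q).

LTS(P): 4 reachable states
  p0 = d.d.(0 + 0) + c.(rec X. d.d.(0 + 0) + c.X) → —c→ p1, —d→ p2
  p1 = rec X. d.d.(0 + 0) + c.X → —c→ p1, —d→ p2
  p2 = d.(0 + 0) → —d→ p3
  p3 = 0 + 0 → stopped
LTS(Q): 3 reachable states
  q0 = rec X. d.d.(0 + 0) + c.X → —c→ q0, —d→ q1
  q1 = d.(0 + 0) → —d→ q2
  q2 = 0 + 0 → stopped
Coarsest stable partition (strong bisimilarity classes):
  B0 = {p0, p1, q0}
  B1 = {p2, q1}
  B2 = {p3, q2}
p0 ∈ B0, q0 ∈ B0 → same block
Bisimilar ⇒ trace-equivalent.

YES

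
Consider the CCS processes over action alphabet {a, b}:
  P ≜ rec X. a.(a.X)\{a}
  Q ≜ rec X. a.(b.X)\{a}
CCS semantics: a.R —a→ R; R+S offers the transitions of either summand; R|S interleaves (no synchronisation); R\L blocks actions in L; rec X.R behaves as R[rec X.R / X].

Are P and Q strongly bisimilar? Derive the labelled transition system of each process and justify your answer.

LTS(P): 2 reachable states
  s0 = rec X. a.(a.X)\{a} ⊢ —a→ s1
  s1 = (a.(rec X. a.(a.X)\{a}))\{a} ⊢ stopped
LTS(Q): 3 reachable states
  t0 = rec X. a.(b.X)\{a} ⊢ —a→ t1
  t1 = (b.(rec X. a.(b.X)\{a}))\{a} ⊢ —b→ t2
  t2 = (rec X. a.(b.X)\{a})\{a} ⊢ stopped
Coarsest stable partition (strong bisimilarity classes):
  B0 = {s0}
  B1 = {s1, t2}
  B2 = {t0}
  B3 = {t1}
s0 ∈ B0, t0 ∈ B2 → different blocks

P ≁ Q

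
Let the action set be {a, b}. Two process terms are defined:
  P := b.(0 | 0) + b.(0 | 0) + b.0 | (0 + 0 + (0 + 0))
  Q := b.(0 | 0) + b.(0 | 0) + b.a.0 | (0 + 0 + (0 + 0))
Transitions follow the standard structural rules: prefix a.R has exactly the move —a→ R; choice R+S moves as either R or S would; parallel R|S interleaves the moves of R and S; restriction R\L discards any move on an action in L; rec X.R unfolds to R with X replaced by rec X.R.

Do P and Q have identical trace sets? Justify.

NO — witness ⟨ba⟩

P's transition system — 3 states:
  m0 = b.(0 | 0) + b.(0 | 0) + b.0 | (0 + 0 + (0 + 0)) → —b→ m1, —b→ m2
  m1 = 0 | (0 + 0 + (0 + 0)) → (no moves)
  m2 = 0 | 0 → (no moves)
Q's transition system — 4 states:
  n0 = b.(0 | 0) + b.(0 | 0) + b.a.0 | (0 + 0 + (0 + 0)) → —b→ n1, —b→ n2
  n1 = 0 | 0 → (no moves)
  n2 = a.0 | (0 + 0 + (0 + 0)) → —a→ n3
  n3 = 0 | (0 + 0 + (0 + 0)) → (no moves)
Trace ⟨ba⟩ through Q, begin at {n0}:
  [1] b ⇒ {n1, n2}
  [2] a ⇒ {n3}
  — Q admits the full trace.
Trace ⟨ba⟩ through P, begin at {m0}:
  [1] b ⇒ {m1, m2}
  [2] a ⇒ no successor for P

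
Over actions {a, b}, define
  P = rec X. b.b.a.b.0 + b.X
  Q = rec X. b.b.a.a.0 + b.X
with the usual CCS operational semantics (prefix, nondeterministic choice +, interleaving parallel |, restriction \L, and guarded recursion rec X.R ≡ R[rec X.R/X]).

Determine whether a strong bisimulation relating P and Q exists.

not bisimilar

LTS(P): 5 reachable states
  m0 = rec X. b.b.a.b.0 + b.X → =b=> m0, =b=> m1
  m1 = b.a.b.0 → =b=> m2
  m2 = a.b.0 → =a=> m3
  m3 = b.0 → =b=> m4
  m4 = 0 → ·
LTS(Q): 5 reachable states
  n0 = rec X. b.b.a.a.0 + b.X → =b=> n0, =b=> n1
  n1 = b.a.a.0 → =b=> n2
  n2 = a.a.0 → =a=> n3
  n3 = a.0 → =a=> n4
  n4 = 0 → ·
Bisimilarity quotient blocks:
  B0 = {m0}
  B1 = {m1}
  B2 = {m2}
  B3 = {m3}
  B4 = {m4, n4}
  B5 = {n0}
  B6 = {n1}
  B7 = {n2}
  B8 = {n3}
m0 ∈ B0, n0 ∈ B5 → different blocks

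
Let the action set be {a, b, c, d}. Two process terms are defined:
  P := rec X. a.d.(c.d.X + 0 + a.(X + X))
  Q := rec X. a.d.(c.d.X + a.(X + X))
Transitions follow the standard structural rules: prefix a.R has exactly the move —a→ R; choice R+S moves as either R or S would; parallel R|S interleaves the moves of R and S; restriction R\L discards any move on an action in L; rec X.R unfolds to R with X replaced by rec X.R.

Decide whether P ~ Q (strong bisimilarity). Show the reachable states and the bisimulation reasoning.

LTS(P): 5 reachable states
  u0 = rec X. a.d.(c.d.X + 0 + a.(X + X)) has moves -a-> u1
  u1 = d.(c.d.(rec X. a.d.(c.d.X + 0 + a.(X + X))) + 0 + a.((rec X. a.d.(c.d.X + 0 + a.(X + X))) + (rec X. a.d.(c.d.X + 0 + a.(X + X))))) has moves -d-> u2
  u2 = c.d.(rec X. a.d.(c.d.X + 0 + a.(X + X))) + 0 + a.((rec X. a.d.(c.d.X + 0 + a.(X + X))) + (rec X. a.d.(c.d.X + 0 + a.(X + X)))) has moves -a-> u3, -c-> u4
  u3 = (rec X. a.d.(c.d.X + 0 + a.(X + X))) + (rec X. a.d.(c.d.X + 0 + a.(X + X))) has moves -a-> u1
  u4 = d.(rec X. a.d.(c.d.X + 0 + a.(X + X))) has moves -d-> u0
LTS(Q): 5 reachable states
  v0 = rec X. a.d.(c.d.X + a.(X + X)) has moves -a-> v1
  v1 = d.(c.d.(rec X. a.d.(c.d.X + a.(X + X))) + a.((rec X. a.d.(c.d.X + a.(X + X))) + (rec X. a.d.(c.d.X + a.(X + X))))) has moves -d-> v2
  v2 = c.d.(rec X. a.d.(c.d.X + a.(X + X))) + a.((rec X. a.d.(c.d.X + a.(X + X))) + (rec X. a.d.(c.d.X + a.(X + X)))) has moves -a-> v3, -c-> v4
  v3 = (rec X. a.d.(c.d.X + a.(X + X))) + (rec X. a.d.(c.d.X + a.(X + X))) has moves -a-> v1
  v4 = d.(rec X. a.d.(c.d.X + a.(X + X))) has moves -d-> v0
Partition-refinement fixed point:
  B0 = {u0, u3, v0, v3}
  B1 = {u1, v1}
  B2 = {u2, v2}
  B3 = {u4, v4}
u0 ∈ B0, v0 ∈ B0 → same block

bisimilar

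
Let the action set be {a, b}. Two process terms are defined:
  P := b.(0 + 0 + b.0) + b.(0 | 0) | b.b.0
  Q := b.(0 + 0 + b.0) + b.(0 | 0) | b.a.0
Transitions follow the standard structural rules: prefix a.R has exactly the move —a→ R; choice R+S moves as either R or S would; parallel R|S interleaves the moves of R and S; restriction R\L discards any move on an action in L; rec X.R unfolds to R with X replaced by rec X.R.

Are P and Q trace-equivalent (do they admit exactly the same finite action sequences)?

LTS(P): 8 reachable states
  p0 = b.(0 + 0 + b.0) + b.(0 | 0) | b.b.0 ⊢ —b→ p1, —b→ p2, —b→ p3
  p1 = 0 + 0 + b.0 ⊢ —b→ p4
  p2 = 0 | 0 | b.b.0 ⊢ —b→ p5
  p3 = b.(0 | 0) | b.0 ⊢ —b→ p5, —b→ p6
  p4 = 0 ⊢ deadlocked
  p5 = 0 | 0 | b.0 ⊢ —b→ p7
  p6 = b.(0 | 0) | 0 ⊢ —b→ p7
  p7 = 0 | 0 | 0 ⊢ deadlocked
LTS(Q): 8 reachable states
  q0 = b.(0 + 0 + b.0) + b.(0 | 0) | b.a.0 ⊢ —b→ q1, —b→ q2, —b→ q3
  q1 = 0 + 0 + b.0 ⊢ —b→ q4
  q2 = 0 | 0 | b.a.0 ⊢ —b→ q5
  q3 = b.(0 | 0) | a.0 ⊢ —a→ q6, —b→ q5
  q4 = 0 ⊢ deadlocked
  q5 = 0 | 0 | a.0 ⊢ —a→ q7
  q6 = b.(0 | 0) | 0 ⊢ —b→ q7
  q7 = 0 | 0 | 0 ⊢ deadlocked
Trace ⟨bbb⟩ through P, begin at {p0}:
  [1] b ⇒ {p1, p2, p3}
  [2] b ⇒ {p4, p5, p6}
  [3] b ⇒ {p7}
  ✓ P
Trace ⟨bbb⟩ through Q, begin at {q0}:
  [1] b ⇒ {q1, q2, q3}
  [2] b ⇒ {q4, q5}
  [3] b ⇒ ∅  — Q cannot continue

NO — witness ⟨bbb⟩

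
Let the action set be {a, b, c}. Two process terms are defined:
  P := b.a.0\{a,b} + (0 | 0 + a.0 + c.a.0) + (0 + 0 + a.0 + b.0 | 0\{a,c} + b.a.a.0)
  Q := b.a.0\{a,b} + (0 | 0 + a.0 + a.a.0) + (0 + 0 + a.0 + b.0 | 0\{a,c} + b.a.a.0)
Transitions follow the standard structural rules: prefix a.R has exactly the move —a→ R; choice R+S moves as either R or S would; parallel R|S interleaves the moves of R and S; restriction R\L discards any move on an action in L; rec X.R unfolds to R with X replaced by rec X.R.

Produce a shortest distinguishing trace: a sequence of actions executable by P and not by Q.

c

P's transition system — 7 states:
  m0 = b.a.0\{a,b} + (0 | 0 + a.0 + c.a.0) + (0 + 0 + a.0 + b.0 | 0\{a,c} + b.a.a.0) → —a→ m1, —b→ m2, —b→ m3, —b→ m4, —c→ m5
  m1 = 0 → ∅
  m2 = 0 | 0\{a,c} → ∅
  m3 = a.0\{a,b} → —a→ m6
  m4 = a.a.0 → —a→ m5
  m5 = a.0 → —a→ m1
  m6 = 0\{a,b} → ∅
Q's transition system — 7 states:
  n0 = b.a.0\{a,b} + (0 | 0 + a.0 + a.a.0) + (0 + 0 + a.0 + b.0 | 0\{a,c} + b.a.a.0) → —a→ n1, —a→ n2, —b→ n3, —b→ n4, —b→ n5
  n1 = 0 → ∅
  n2 = a.0 → —a→ n1
  n3 = 0 | 0\{a,c} → ∅
  n4 = a.0\{a,b} → —a→ n6
  n5 = a.a.0 → —a→ n2
  n6 = 0\{a,b} → ∅
Trace ⟨c⟩ through P, begin at {m0}:
  after c @ step 1: {m5}
  — P admits the full trace.
Trace ⟨c⟩ through Q, begin at {n0}:
  after c @ step 1: ∅ (Q stuck)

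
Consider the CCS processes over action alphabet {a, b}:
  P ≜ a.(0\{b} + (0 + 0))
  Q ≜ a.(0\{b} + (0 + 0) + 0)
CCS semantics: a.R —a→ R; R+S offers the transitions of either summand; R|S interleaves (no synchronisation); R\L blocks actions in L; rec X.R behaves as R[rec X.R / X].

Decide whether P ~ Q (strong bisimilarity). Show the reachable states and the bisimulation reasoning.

Reachable graph of P (2 states):
  m0 = a.(0\{b} + (0 + 0)) has moves --a--▸ m1
  m1 = 0\{b} + (0 + 0) has moves deadlocked
Reachable graph of Q (2 states):
  n0 = a.(0\{b} + (0 + 0) + 0) has moves --a--▸ n1
  n1 = 0\{b} + (0 + 0) + 0 has moves deadlocked
Partition-refinement fixed point:
  B0 = {m0, n0}
  B1 = {m1, n1}
m0 ∈ B0, n0 ∈ B0 → same block

P ~ Q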